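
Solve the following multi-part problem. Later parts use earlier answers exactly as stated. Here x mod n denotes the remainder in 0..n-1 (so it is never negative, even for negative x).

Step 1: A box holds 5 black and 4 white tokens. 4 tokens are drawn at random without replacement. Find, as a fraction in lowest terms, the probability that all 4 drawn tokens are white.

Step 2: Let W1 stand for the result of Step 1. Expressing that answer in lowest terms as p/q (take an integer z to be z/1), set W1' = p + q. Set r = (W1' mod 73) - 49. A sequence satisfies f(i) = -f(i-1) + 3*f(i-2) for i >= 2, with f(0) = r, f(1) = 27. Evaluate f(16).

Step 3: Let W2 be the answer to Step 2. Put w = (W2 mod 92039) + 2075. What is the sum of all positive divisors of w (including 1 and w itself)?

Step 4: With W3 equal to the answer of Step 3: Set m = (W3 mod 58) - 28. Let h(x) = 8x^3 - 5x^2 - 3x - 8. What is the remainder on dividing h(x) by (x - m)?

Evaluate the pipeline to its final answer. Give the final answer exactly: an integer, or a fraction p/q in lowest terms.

Step 1: total draws C(9,4) = 126; favorable C(4,4) = 1; P = 1/126; answer 1/126
Step 2: W1 = 1/126; threaded value p + q = 127; r = 5; f(2) = -1*(27) + 3*(5) = -12; iterating: f(2)=-12, f(3)=93, f(4)=-129, f(5)=408, f(6)=-795, f(7)=2019, f(8)=-4404, f(9)=10461, f(10)=-23673, f(11)=55056, f(12)=-126075, f(13)=291243, f(14)=-669468, f(15)=1543197, f(16)=-3551601; answer -3551601
Step 3: W2 = -3551601; w = 39995; 39995 = 5 * 19 * 421; sigma = (1 + 5) * (1 + 19) * (1 + 421) = 6 * 20 * 422 = 50640; answer 50640
Step 4: W3 = 50640; m = -22; remainder = value at the root: 8*(-22)^3 - 5*(-22)^2 - 3*(-22)^1 - 8 = (-85184) + (-2420) + (66) + (-8) = -87546; answer -87546

-87546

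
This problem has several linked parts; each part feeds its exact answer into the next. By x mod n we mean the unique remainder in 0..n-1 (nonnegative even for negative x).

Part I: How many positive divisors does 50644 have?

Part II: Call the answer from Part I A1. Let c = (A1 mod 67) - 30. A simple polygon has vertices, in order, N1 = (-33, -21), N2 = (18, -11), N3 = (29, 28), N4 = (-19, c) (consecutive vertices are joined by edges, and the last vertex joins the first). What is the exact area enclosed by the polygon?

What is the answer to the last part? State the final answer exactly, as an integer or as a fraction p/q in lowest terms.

Part I: 50644 = 2^2 * 11 * 1151; number of divisors = (2+1) * (1+1) * (1+1) = 12; answer 12
Part II: A1 = 12; c = -18; cross terms: (-33*-11 - 18*-21)=741, (18*28 - 29*-11)=823, (29*-18 - -19*28)=10, (-19*-21 - -33*-18)=-195; twice the area = |1379| = 1379; area = 1379/2; answer 1379/2

1379/2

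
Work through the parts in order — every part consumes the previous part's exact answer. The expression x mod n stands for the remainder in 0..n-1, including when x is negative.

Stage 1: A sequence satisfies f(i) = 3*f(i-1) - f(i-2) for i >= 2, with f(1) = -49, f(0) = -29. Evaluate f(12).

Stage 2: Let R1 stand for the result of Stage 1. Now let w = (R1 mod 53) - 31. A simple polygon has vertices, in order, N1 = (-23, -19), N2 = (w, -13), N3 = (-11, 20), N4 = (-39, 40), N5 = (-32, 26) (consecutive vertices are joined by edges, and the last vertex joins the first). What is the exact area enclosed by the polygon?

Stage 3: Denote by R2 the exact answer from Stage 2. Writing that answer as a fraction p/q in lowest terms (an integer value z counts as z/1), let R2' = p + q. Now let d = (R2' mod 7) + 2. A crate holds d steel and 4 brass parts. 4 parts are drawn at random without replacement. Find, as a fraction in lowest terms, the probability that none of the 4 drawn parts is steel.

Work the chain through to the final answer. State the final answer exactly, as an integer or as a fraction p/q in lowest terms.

Stage 1: f(2) = 3*(-49) - 1*(-29) = -118; iterating: f(2)=-118, f(3)=-305, f(4)=-797, f(5)=-2086, f(6)=-5461, f(7)=-14297, f(8)=-37430, f(9)=-97993, f(10)=-256549, f(11)=-671654, f(12)=-1758413; answer -1758413
Stage 2: R1 = -1758413; w = -10; cross terms: (-23*-13 - -10*-19)=109, (-10*20 - -11*-13)=-343, (-11*40 - -39*20)=340, (-39*26 - -32*40)=266, (-32*-19 - -23*26)=1206; twice the area = |1578| = 1578; area = 789; answer 789
Stage 3: R2 = 789; threaded value p + q = 790; d = 8; total draws C(12,4) = 495; favorable C(4,4) = 1; P = 1/495; answer 1/495

1/495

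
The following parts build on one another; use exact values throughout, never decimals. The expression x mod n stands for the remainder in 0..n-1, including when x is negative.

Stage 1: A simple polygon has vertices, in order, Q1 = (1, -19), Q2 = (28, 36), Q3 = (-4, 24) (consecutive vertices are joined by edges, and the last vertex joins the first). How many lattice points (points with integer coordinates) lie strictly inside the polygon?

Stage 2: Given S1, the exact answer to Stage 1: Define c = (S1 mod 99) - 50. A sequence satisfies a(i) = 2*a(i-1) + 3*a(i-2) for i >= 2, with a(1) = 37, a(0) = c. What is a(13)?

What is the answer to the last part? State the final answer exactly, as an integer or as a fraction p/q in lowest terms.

3985837

Stage 1: cross terms: (1*36 - 28*-19)=568, (28*24 - -4*36)=816, (-4*-19 - 1*24)=52; twice the area = |1436| = 1436; area = 718; boundary points = 1 + 4 + 1 = 6; strictly interior points = area - boundary/2 + 1 = 716; answer 716
Stage 2: S1 = 716; c = -27; a(2) = 2*(37) + 3*(-27) = -7; iterating: a(2)=-7, a(3)=97, a(4)=173, a(5)=637, a(6)=1793, a(7)=5497, a(8)=16373, a(9)=49237, a(10)=147593, a(11)=442897, a(12)=1328573, a(13)=3985837; answer 3985837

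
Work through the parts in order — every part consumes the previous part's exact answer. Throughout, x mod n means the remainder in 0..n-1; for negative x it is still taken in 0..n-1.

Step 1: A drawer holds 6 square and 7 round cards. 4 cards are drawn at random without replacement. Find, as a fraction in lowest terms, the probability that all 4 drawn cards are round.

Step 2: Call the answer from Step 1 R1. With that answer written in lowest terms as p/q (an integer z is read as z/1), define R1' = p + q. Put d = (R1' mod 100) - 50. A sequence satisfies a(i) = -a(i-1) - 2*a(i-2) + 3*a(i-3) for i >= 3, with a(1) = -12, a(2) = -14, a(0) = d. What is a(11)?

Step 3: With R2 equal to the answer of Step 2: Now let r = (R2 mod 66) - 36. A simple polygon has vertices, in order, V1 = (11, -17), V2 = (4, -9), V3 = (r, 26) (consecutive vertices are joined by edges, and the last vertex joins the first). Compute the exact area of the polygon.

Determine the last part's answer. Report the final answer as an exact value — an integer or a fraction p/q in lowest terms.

59/2

Step 1: total draws C(13,4) = 715; favorable C(7,4) = 35; P = 7/143; answer 7/143
Step 2: R1 = 7/143; threaded value p + q = 150; d = 0; a(3) = -1*(-14) - 2*(-12) + 3*(0) = 38; iterating: a(3)=38, a(4)=-46, a(5)=-72, a(6)=278, a(7)=-272, a(8)=-500, a(9)=1878, a(10)=-1694, a(11)=-3562; answer -3562
Step 3: R2 = -3562; r = -34; cross terms: (11*-9 - 4*-17)=-31, (4*26 - -34*-9)=-202, (-34*-17 - 11*26)=292; twice the area = |59| = 59; area = 59/2; answer 59/2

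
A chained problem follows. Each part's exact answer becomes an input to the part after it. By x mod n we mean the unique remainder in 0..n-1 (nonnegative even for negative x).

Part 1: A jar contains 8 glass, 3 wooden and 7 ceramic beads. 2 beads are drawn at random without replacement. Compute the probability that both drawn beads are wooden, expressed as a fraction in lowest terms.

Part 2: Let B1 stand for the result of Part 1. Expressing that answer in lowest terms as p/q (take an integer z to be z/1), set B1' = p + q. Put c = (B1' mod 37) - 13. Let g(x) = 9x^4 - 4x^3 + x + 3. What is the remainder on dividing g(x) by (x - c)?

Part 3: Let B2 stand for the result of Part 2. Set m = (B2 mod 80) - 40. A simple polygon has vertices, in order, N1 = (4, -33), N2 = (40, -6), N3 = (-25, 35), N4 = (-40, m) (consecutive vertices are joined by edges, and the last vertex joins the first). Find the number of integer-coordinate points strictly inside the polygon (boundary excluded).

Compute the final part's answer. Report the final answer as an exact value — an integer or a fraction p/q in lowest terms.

2671

Part 1: total draws C(18,2) = 153; favorable C(3,2) = 3; P = 1/51; answer 1/51
Part 2: B1 = 1/51; threaded value p + q = 52; c = 2; remainder = value at the root: 9*(2)^4 - 4*(2)^3 + 1*(2)^1 + 3 = (144) + (-32) + (2) + (3) = 117; answer 117
Part 3: B2 = 117; m = -3; cross terms: (4*-6 - 40*-33)=1296, (40*35 - -25*-6)=1250, (-25*-3 - -40*35)=1475, (-40*-33 - 4*-3)=1332; twice the area = |5353| = 5353; area = 5353/2; boundary points = 9 + 1 + 1 + 2 = 13; strictly interior points = area - boundary/2 + 1 = 2671; answer 2671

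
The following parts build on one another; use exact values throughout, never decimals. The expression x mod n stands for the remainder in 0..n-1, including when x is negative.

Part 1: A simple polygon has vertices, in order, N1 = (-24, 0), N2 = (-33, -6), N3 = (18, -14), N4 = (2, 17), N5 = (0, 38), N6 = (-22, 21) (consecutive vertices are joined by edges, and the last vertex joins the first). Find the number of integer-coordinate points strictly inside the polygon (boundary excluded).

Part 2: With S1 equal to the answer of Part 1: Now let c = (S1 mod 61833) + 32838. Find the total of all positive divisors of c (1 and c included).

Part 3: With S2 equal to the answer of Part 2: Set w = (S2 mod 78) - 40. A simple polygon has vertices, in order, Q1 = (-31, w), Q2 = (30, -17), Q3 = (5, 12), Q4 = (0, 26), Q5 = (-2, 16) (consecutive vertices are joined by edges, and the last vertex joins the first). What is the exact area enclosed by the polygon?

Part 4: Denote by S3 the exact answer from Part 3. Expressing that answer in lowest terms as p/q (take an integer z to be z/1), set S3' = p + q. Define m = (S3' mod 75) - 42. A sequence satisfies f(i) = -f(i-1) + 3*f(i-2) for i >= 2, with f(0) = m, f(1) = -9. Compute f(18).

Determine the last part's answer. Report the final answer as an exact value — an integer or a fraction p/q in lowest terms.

Part 1: cross terms: (-24*-6 - -33*0)=144, (-33*-14 - 18*-6)=570, (18*17 - 2*-14)=334, (2*38 - 0*17)=76, (0*21 - -22*38)=836, (-22*0 - -24*21)=504; twice the area = |2464| = 2464; area = 1232; boundary points = 3 + 1 + 1 + 1 + 1 + 1 = 8; strictly interior points = area - boundary/2 + 1 = 1229; answer 1229
Part 2: S1 = 1229; c = 34067; 34067 = 11 * 19 * 163; sigma = (1 + 11) * (1 + 19) * (1 + 163) = 12 * 20 * 164 = 39360; answer 39360
Part 3: S2 = 39360; w = 8; cross terms: (-31*-17 - 30*8)=287, (30*12 - 5*-17)=445, (5*26 - 0*12)=130, (0*16 - -2*26)=52, (-2*8 - -31*16)=480; twice the area = |1394| = 1394; area = 697; answer 697
Part 4: S3 = 697; threaded value p + q = 698; m = -19; f(2) = -1*(-9) + 3*(-19) = -48; iterating: f(2)=-48, f(3)=21, f(4)=-165, f(5)=228, f(6)=-723, f(7)=1407, f(8)=-3576, f(9)=7797, f(10)=-18525, f(11)=41916, f(12)=-97491, f(13)=223239, f(14)=-515712, f(15)=1185429, f(16)=-2732565, f(17)=6288852, f(18)=-14486547; answer -14486547

-14486547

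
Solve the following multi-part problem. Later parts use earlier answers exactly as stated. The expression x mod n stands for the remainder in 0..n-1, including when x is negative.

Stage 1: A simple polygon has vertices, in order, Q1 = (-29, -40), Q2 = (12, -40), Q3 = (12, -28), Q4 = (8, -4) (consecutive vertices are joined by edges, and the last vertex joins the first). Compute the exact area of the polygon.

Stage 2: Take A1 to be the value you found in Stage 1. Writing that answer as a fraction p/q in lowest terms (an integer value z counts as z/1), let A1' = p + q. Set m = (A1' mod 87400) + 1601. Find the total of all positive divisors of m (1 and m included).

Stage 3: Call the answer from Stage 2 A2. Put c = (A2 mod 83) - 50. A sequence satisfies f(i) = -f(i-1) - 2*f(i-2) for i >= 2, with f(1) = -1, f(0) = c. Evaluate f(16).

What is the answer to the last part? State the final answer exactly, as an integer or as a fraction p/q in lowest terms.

Stage 1: cross terms: (-29*-40 - 12*-40)=1640, (12*-28 - 12*-40)=144, (12*-4 - 8*-28)=176, (8*-40 - -29*-4)=-436; twice the area = |1524| = 1524; area = 762; answer 762
Stage 2: A1 = 762; threaded value p + q = 763; m = 2364; 2364 = 2^2 * 3 * 197; sigma = (1 + 2 + 4) * (1 + 3) * (1 + 197) = 7 * 4 * 198 = 5544; answer 5544
Stage 3: A2 = 5544; c = 16; f(2) = -1*(-1) - 2*(16) = -31; iterating: f(2)=-31, f(3)=33, f(4)=29, f(5)=-95, f(6)=37, f(7)=153, f(8)=-227, f(9)=-79, f(10)=533, f(11)=-375, f(12)=-691, f(13)=1441, f(14)=-59, f(15)=-2823, f(16)=2941; answer 2941

2941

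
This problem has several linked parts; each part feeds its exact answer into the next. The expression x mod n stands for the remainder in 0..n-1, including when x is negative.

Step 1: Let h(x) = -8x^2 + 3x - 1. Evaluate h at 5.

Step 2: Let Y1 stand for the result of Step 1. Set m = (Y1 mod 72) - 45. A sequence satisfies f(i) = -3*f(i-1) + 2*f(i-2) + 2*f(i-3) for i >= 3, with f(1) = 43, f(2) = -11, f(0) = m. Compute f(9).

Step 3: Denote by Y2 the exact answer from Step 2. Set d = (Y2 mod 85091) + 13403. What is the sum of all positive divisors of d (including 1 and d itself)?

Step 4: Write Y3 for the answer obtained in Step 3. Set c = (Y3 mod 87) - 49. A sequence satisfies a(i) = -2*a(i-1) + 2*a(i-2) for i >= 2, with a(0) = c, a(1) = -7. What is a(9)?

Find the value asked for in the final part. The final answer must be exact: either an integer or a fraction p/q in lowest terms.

13328

Step 1: -8*(5)^2 + 3*(5)^1 - 1 = (-200) + (15) + (-1) = -186; answer -186
Step 2: Y1 = -186; m = -15; f(3) = -3*(-11) + 2*(43) + 2*(-15) = 89; iterating: f(3)=89, f(4)=-203, f(5)=765, f(6)=-2523, f(7)=8693, f(8)=-29595, f(9)=101125; answer 101125
Step 3: Y2 = 101125; d = 29437; 29437 is prime, so its only divisors are 1 and 29437; sigma = 1 + 29437 = 29438; answer 29438
Step 4: Y3 = 29438; c = -17; a(2) = -2*(-7) + 2*(-17) = -20; iterating: a(2)=-20, a(3)=26, a(4)=-92, a(5)=236, a(6)=-656, a(7)=1784, a(8)=-4880, a(9)=13328; answer 13328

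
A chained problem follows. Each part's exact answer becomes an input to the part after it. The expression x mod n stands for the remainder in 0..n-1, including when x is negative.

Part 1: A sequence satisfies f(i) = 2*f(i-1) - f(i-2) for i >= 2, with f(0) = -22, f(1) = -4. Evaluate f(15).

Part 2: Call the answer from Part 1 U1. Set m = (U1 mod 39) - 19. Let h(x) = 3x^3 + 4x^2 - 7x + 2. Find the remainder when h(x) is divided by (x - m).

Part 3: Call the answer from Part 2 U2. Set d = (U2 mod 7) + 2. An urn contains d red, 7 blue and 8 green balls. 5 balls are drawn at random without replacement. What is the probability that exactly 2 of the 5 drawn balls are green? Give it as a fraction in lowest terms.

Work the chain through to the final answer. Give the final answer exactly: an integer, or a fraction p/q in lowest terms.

Part 1: f(2) = 2*(-4) - 1*(-22) = 14; iterating: f(2)=14, f(3)=32, f(4)=50, f(5)=68, f(6)=86, f(7)=104, f(8)=122, f(9)=140, f(10)=158, f(11)=176, f(12)=194, f(13)=212, f(14)=230, f(15)=248; answer 248
Part 2: U1 = 248; m = -5; remainder = value at the root: 3*(-5)^3 + 4*(-5)^2 - 7*(-5)^1 + 2 = (-375) + (100) + (35) + (2) = -238; answer -238
Part 3: U2 = -238; d = 2; total draws C(17,5) = 6188; favorable C(8,2)*C(9,3) = 2352; P = 84/221; answer 84/221

84/221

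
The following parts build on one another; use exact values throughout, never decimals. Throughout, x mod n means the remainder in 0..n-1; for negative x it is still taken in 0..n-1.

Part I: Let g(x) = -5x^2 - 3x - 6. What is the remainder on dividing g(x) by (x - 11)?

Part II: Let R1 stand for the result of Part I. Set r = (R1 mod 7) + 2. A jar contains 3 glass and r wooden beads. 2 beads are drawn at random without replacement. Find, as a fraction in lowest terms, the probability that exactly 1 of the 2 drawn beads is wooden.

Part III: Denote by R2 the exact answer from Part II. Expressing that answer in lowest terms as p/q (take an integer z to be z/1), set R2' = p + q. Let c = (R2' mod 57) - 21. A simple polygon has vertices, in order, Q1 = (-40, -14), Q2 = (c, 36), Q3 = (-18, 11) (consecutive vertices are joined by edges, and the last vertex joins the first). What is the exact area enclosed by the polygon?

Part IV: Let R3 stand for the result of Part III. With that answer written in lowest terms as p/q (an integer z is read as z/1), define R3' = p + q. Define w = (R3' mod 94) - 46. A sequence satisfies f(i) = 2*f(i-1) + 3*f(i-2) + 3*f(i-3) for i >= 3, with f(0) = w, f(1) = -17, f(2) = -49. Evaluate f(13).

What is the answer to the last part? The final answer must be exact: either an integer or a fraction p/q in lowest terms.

Part I: remainder = value at the root: -5*(11)^2 - 3*(11)^1 - 6 = (-605) + (-33) + (-6) = -644; answer -644
Part II: R1 = -644; r = 2; total draws C(5,2) = 10; favorable C(2,1)*C(3,1) = 6; P = 3/5; answer 3/5
Part III: R2 = 3/5; threaded value p + q = 8; c = -13; cross terms: (-40*36 - -13*-14)=-1622, (-13*11 - -18*36)=505, (-18*-14 - -40*11)=692; twice the area = |-425| = 425; area = 425/2; answer 425/2
Part IV: R3 = 425/2; threaded value p + q = 427; w = 5; f(3) = 2*(-49) + 3*(-17) + 3*(5) = -134; iterating: f(3)=-134, f(4)=-466, f(5)=-1481, f(6)=-4762, f(7)=-15365, f(8)=-49459, f(9)=-159299, f(10)=-513070, f(11)=-1652414, f(12)=-5321935, f(13)=-17140322; answer -17140322

-17140322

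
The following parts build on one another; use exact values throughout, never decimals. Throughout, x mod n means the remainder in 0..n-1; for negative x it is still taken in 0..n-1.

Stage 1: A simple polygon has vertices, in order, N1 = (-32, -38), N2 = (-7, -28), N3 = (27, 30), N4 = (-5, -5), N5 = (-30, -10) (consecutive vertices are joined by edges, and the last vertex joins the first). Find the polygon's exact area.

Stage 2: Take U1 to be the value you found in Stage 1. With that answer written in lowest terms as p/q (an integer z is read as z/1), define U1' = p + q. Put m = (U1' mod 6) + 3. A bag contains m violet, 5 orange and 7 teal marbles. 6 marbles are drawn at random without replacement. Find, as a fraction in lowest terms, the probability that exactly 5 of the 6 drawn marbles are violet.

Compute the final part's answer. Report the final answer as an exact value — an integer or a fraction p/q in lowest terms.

28/1615

Stage 1: cross terms: (-32*-28 - -7*-38)=630, (-7*30 - 27*-28)=546, (27*-5 - -5*30)=15, (-5*-10 - -30*-5)=-100, (-30*-38 - -32*-10)=820; twice the area = |1911| = 1911; area = 1911/2; answer 1911/2
Stage 2: U1 = 1911/2; threaded value p + q = 1913; m = 8; total draws C(20,6) = 38760; favorable C(8,5)*C(12,1) = 672; P = 28/1615; answer 28/1615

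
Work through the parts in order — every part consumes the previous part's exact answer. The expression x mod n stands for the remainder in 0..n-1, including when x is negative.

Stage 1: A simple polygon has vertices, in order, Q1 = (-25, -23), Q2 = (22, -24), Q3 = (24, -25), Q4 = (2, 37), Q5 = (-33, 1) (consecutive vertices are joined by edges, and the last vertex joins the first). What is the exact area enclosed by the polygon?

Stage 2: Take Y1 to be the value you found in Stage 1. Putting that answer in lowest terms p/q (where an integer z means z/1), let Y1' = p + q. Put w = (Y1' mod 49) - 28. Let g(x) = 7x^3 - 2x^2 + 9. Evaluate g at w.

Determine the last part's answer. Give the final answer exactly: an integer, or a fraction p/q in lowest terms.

-29175

Stage 1: cross terms: (-25*-24 - 22*-23)=1106, (22*-25 - 24*-24)=26, (24*37 - 2*-25)=938, (2*1 - -33*37)=1223, (-33*-23 - -25*1)=784; twice the area = |4077| = 4077; area = 4077/2; answer 4077/2
Stage 2: Y1 = 4077/2; threaded value p + q = 4079; w = -16; 7*(-16)^3 - 2*(-16)^2 + 9 = (-28672) + (-512) + (9) = -29175; answer -29175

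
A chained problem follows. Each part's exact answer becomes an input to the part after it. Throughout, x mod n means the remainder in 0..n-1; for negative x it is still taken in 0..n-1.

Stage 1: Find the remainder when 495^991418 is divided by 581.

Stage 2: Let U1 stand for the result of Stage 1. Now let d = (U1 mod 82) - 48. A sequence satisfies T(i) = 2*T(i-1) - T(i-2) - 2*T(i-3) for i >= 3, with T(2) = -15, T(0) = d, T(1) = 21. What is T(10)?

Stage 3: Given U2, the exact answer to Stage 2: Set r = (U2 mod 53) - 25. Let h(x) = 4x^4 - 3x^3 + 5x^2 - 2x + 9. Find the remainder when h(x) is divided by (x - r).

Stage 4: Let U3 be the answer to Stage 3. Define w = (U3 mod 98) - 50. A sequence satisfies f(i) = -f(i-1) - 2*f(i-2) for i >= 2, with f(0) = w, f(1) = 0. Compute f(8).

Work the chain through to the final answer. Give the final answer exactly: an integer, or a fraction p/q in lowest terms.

-406

Stage 1: squarings mod 581: 495^1=495, 495^2=424, 495^4=247, 495^8=4, 495^16=16, 495^32=256, 495^64=464, 495^128=326, 495^256=534, 495^512=466, 495^1024=443, 495^2048=452, 495^4096=373, 495^8192=270, 495^16384=275, 495^32768=95, 495^65536=310, 495^131072=235, 495^262144=30, 495^524288=319; 495^991418 = 495^2 * 495^8 * 495^16 * 495^32 * 495^128 * 495^8192 * 495^65536 * 495^131072 * 495^262144 * 495^524288 = 123 (mod 581); answer 123
Stage 2: U1 = 123; d = -7; T(3) = 2*(-15) - 1*(21) - 2*(-7) = -37; iterating: T(3)=-37, T(4)=-101, T(5)=-135, T(6)=-95, T(7)=147, T(8)=659, T(9)=1361, T(10)=1769; answer 1769
Stage 3: U2 = 1769; r = -5; remainder = value at the root: 4*(-5)^4 - 3*(-5)^3 + 5*(-5)^2 - 2*(-5)^1 + 9 = (2500) + (375) + (125) + (10) + (9) = 3019; answer 3019
Stage 4: U3 = 3019; w = 29; f(2) = -1*(0) - 2*(29) = -58; iterating: f(2)=-58, f(3)=58, f(4)=58, f(5)=-174, f(6)=58, f(7)=290, f(8)=-406; answer -406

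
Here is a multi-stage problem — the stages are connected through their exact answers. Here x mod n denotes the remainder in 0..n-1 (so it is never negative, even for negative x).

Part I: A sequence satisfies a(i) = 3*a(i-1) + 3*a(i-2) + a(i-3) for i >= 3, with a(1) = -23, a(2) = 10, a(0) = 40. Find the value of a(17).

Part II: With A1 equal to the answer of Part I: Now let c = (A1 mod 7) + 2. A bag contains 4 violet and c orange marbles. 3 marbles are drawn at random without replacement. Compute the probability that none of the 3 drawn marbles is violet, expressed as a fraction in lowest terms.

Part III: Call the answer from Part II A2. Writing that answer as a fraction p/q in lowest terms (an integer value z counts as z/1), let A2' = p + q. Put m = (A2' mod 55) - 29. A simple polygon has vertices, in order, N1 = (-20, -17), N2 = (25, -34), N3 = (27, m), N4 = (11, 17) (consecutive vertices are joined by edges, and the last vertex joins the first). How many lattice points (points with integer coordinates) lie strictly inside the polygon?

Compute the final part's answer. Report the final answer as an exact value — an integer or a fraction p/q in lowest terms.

Part I: a(3) = 3*(10) + 3*(-23) + 1*(40) = 1; iterating: a(3)=1, a(4)=10, a(5)=43, a(6)=160, a(7)=619, a(8)=2380, a(9)=9157, a(10)=35230, a(11)=135541, a(12)=521470, a(13)=2006263, a(14)=7718740, a(15)=29696479, a(16)=114251920, a(17)=439563937; answer 439563937
Part II: A1 = 439563937; c = 3; total draws C(7,3) = 35; favorable C(3,3) = 1; P = 1/35; answer 1/35
Part III: A2 = 1/35; threaded value p + q = 36; m = 7; cross terms: (-20*-34 - 25*-17)=1105, (25*7 - 27*-34)=1093, (27*17 - 11*7)=382, (11*-17 - -20*17)=153; twice the area = |2733| = 2733; area = 2733/2; boundary points = 1 + 1 + 2 + 1 = 5; strictly interior points = area - boundary/2 + 1 = 1365; answer 1365

1365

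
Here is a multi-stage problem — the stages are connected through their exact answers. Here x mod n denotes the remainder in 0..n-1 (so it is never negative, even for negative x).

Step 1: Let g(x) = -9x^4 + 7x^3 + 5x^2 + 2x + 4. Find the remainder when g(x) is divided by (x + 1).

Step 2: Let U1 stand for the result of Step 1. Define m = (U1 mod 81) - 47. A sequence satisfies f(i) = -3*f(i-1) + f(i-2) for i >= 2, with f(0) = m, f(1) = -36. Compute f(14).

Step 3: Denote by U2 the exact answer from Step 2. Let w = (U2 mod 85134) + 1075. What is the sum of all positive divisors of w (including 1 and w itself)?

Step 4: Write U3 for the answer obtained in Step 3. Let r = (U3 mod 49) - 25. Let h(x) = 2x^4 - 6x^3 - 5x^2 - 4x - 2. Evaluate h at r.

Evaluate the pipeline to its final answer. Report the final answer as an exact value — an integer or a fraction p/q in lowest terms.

69509

Step 1: remainder = value at the root: -9*(-1)^4 + 7*(-1)^3 + 5*(-1)^2 + 2*(-1)^1 + 4 = (-9) + (-7) + (5) + (-2) + (4) = -9; answer -9
Step 2: U1 = -9; m = 25; f(2) = -3*(-36) + 1*(25) = 133; iterating: f(2)=133, f(3)=-435, f(4)=1438, f(5)=-4749, f(6)=15685, f(7)=-51804, f(8)=171097, f(9)=-565095, f(10)=1866382, f(11)=-6164241, f(12)=20359105, f(13)=-67241556, f(14)=222083773; answer 222083773
Step 3: U2 = 222083773; w = 55376; 55376 = 2^4 * 3461; sigma = (1 + 2 + 4 + 8 + 16) * (1 + 3461) = 31 * 3462 = 107322; answer 107322
Step 4: U3 = 107322; r = -13; 2*(-13)^4 - 6*(-13)^3 - 5*(-13)^2 - 4*(-13)^1 - 2 = (57122) + (13182) + (-845) + (52) + (-2) = 69509; answer 69509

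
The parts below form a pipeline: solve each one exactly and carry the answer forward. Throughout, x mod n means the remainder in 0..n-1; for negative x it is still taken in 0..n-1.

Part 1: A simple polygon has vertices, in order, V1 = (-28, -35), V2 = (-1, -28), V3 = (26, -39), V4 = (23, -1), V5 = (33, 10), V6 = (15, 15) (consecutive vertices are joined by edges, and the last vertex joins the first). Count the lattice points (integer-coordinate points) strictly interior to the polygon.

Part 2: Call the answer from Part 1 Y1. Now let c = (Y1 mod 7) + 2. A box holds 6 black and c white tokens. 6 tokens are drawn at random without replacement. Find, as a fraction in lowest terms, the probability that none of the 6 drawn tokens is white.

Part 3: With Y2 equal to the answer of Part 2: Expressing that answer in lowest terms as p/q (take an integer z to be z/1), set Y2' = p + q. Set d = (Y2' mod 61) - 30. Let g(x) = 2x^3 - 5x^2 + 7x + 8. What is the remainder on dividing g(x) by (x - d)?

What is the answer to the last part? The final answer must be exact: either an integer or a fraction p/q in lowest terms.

Part 1: cross terms: (-28*-28 - -1*-35)=749, (-1*-39 - 26*-28)=767, (26*-1 - 23*-39)=871, (23*10 - 33*-1)=263, (33*15 - 15*10)=345, (15*-35 - -28*15)=-105; twice the area = |2890| = 2890; area = 1445; boundary points = 1 + 1 + 1 + 1 + 1 + 1 = 6; strictly interior points = area - boundary/2 + 1 = 1443; answer 1443
Part 2: Y1 = 1443; c = 3; total draws C(9,6) = 84; favorable C(6,6) = 1; P = 1/84; answer 1/84
Part 3: Y2 = 1/84; threaded value p + q = 85; d = -6; remainder = value at the root: 2*(-6)^3 - 5*(-6)^2 + 7*(-6)^1 + 8 = (-432) + (-180) + (-42) + (8) = -646; answer -646

-646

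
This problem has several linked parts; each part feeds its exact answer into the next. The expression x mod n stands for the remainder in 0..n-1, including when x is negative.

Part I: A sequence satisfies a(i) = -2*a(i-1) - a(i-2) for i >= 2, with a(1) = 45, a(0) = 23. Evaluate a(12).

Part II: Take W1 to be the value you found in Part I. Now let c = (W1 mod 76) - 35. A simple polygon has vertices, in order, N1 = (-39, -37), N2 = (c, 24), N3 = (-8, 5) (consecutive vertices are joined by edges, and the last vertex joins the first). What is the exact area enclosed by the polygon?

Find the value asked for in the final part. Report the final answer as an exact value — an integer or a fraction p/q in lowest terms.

Part I: a(2) = -2*(45) - 1*(23) = -113; iterating: a(2)=-113, a(3)=181, a(4)=-249, a(5)=317, a(6)=-385, a(7)=453, a(8)=-521, a(9)=589, a(10)=-657, a(11)=725, a(12)=-793; answer -793
Part II: W1 = -793; c = 8; cross terms: (-39*24 - 8*-37)=-640, (8*5 - -8*24)=232, (-8*-37 - -39*5)=491; twice the area = |83| = 83; area = 83/2; answer 83/2

83/2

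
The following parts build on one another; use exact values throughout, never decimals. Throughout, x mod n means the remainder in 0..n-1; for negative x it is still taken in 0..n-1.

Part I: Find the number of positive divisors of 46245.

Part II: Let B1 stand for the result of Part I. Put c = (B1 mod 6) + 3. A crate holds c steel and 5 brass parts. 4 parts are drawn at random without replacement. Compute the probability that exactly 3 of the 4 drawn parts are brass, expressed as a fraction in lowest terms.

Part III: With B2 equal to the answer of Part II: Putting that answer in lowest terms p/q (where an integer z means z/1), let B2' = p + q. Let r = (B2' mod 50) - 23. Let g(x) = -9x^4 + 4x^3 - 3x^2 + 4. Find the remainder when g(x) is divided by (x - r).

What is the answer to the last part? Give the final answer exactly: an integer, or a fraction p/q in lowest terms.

Part I: 46245 = 3 * 5 * 3083; number of divisors = (1+1) * (1+1) * (1+1) = 8; answer 8
Part II: B1 = 8; c = 5; total draws C(10,4) = 210; favorable C(5,3)*C(5,1) = 50; P = 5/21; answer 5/21
Part III: B2 = 5/21; threaded value p + q = 26; r = 3; remainder = value at the root: -9*(3)^4 + 4*(3)^3 - 3*(3)^2 + 4 = (-729) + (108) + (-27) + (4) = -644; answer -644

-644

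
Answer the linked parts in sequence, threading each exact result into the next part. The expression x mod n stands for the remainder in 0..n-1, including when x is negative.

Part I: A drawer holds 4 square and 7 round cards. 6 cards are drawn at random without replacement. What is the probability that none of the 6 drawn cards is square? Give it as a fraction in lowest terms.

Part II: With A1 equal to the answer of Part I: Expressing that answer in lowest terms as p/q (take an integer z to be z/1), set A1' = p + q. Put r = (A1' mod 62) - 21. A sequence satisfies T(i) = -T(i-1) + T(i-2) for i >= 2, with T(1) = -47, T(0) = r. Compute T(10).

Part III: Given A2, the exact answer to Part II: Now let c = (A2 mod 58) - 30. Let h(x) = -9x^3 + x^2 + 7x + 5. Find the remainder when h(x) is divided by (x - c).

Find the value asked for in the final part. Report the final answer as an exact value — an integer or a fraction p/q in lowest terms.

Part I: total draws C(11,6) = 462; favorable C(7,6) = 7; P = 1/66; answer 1/66
Part II: A1 = 1/66; threaded value p + q = 67; r = -16; T(2) = -1*(-47) + 1*(-16) = 31; iterating: T(2)=31, T(3)=-78, T(4)=109, T(5)=-187, T(6)=296, T(7)=-483, T(8)=779, T(9)=-1262, T(10)=2041; answer 2041
Part III: A2 = 2041; c = -19; remainder = value at the root: -9*(-19)^3 + 1*(-19)^2 + 7*(-19)^1 + 5 = (61731) + (361) + (-133) + (5) = 61964; answer 61964

61964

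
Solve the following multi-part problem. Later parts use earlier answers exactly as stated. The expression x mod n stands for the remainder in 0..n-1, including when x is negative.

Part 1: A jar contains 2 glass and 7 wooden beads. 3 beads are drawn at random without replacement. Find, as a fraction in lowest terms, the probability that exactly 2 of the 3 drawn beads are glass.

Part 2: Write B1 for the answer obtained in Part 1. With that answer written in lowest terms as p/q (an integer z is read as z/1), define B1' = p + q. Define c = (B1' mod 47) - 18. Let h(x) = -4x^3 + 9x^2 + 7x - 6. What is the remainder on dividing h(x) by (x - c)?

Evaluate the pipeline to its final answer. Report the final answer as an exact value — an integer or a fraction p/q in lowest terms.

684

Part 1: total draws C(9,3) = 84; favorable C(2,2)*C(7,1) = 7; P = 1/12; answer 1/12
Part 2: B1 = 1/12; threaded value p + q = 13; c = -5; remainder = value at the root: -4*(-5)^3 + 9*(-5)^2 + 7*(-5)^1 - 6 = (500) + (225) + (-35) + (-6) = 684; answer 684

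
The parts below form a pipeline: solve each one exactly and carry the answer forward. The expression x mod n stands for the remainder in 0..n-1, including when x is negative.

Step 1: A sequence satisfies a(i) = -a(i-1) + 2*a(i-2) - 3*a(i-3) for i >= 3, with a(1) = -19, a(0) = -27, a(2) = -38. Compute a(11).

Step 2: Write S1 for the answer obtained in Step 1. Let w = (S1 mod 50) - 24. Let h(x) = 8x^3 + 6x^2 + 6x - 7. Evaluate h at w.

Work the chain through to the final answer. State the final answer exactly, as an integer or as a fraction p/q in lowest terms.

-44827

Step 1: a(3) = -1*(-38) + 2*(-19) - 3*(-27) = 81; iterating: a(3)=81, a(4)=-100, a(5)=376, a(6)=-819, a(7)=1871, a(8)=-4637, a(9)=10836, a(10)=-25723, a(11)=61306; answer 61306
Step 2: S1 = 61306; w = -18; 8*(-18)^3 + 6*(-18)^2 + 6*(-18)^1 - 7 = (-46656) + (1944) + (-108) + (-7) = -44827; answer -44827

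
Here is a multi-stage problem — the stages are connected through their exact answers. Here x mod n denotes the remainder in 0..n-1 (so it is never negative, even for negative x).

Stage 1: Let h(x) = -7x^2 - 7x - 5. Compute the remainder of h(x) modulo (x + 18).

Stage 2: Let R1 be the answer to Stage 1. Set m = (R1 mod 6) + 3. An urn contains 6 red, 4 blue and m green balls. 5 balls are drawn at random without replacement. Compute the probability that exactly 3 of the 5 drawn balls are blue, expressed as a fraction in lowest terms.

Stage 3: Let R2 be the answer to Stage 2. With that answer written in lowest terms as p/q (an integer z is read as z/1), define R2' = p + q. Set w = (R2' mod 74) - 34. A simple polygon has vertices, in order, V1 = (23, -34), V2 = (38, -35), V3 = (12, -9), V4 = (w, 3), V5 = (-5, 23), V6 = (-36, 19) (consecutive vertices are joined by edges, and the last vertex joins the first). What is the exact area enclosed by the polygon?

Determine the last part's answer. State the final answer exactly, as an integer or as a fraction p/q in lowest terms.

Stage 1: remainder = value at the root: -7*(-18)^2 - 7*(-18)^1 - 5 = (-2268) + (126) + (-5) = -2147; answer -2147
Stage 2: R1 = -2147; m = 4; total draws C(14,5) = 2002; favorable C(4,3)*C(10,2) = 180; P = 90/1001; answer 90/1001
Stage 3: R2 = 90/1001; threaded value p + q = 1091; w = 21; cross terms: (23*-35 - 38*-34)=487, (38*-9 - 12*-35)=78, (12*3 - 21*-9)=225, (21*23 - -5*3)=498, (-5*19 - -36*23)=733, (-36*-34 - 23*19)=787; twice the area = |2808| = 2808; area = 1404; answer 1404

1404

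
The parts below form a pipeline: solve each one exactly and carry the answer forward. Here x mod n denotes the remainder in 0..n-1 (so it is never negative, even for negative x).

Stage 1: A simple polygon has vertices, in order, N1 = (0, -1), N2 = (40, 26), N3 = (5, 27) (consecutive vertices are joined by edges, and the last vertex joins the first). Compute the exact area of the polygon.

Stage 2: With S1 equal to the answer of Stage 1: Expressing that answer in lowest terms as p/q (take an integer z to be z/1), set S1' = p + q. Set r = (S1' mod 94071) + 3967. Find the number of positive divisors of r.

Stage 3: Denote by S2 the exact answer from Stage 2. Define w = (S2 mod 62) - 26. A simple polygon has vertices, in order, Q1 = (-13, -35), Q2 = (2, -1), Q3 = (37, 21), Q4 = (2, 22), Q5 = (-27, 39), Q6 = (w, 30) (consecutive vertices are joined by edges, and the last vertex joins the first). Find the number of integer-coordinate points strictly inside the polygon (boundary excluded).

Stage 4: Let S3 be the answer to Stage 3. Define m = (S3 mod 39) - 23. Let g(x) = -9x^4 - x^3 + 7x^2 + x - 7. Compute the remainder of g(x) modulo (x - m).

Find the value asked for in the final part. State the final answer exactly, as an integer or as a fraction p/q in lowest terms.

Stage 1: cross terms: (0*26 - 40*-1)=40, (40*27 - 5*26)=950, (5*-1 - 0*27)=-5; twice the area = |985| = 985; area = 985/2; answer 985/2
Stage 2: S1 = 985/2; threaded value p + q = 987; r = 4954; 4954 = 2 * 2477; number of divisors = (1+1) * (1+1) = 4; answer 4
Stage 3: S2 = 4; w = -22; cross terms: (-13*-1 - 2*-35)=83, (2*21 - 37*-1)=79, (37*22 - 2*21)=772, (2*39 - -27*22)=672, (-27*30 - -22*39)=48, (-22*-35 - -13*30)=1160; twice the area = |2814| = 2814; area = 1407; boundary points = 1 + 1 + 1 + 1 + 1 + 1 = 6; strictly interior points = area - boundary/2 + 1 = 1405; answer 1405
Stage 4: S3 = 1405; m = -22; remainder = value at the root: -9*(-22)^4 - 1*(-22)^3 + 7*(-22)^2 + 1*(-22)^1 - 7 = (-2108304) + (10648) + (3388) + (-22) + (-7) = -2094297; answer -2094297

-2094297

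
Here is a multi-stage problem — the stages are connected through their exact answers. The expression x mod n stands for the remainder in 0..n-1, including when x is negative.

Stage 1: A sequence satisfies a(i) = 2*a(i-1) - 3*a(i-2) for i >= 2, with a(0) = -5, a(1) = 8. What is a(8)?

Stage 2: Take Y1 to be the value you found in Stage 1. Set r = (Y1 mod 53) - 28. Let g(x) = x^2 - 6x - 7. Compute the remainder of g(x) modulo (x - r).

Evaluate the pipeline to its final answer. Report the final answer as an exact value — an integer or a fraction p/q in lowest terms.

560

Stage 1: a(2) = 2*(8) - 3*(-5) = 31; iterating: a(2)=31, a(3)=38, a(4)=-17, a(5)=-148, a(6)=-245, a(7)=-46, a(8)=643; answer 643
Stage 2: Y1 = 643; r = -21; remainder = value at the root: 1*(-21)^2 - 6*(-21)^1 - 7 = (441) + (126) + (-7) = 560; answer 560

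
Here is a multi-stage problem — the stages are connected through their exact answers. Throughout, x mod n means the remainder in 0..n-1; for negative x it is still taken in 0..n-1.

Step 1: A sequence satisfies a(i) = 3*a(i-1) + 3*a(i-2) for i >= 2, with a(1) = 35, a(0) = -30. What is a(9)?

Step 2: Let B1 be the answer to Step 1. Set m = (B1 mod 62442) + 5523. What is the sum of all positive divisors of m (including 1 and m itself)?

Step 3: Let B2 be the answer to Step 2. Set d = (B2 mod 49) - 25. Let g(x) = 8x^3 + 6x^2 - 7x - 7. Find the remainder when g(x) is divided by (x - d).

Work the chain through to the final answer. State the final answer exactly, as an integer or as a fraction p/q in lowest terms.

Step 1: a(2) = 3*(35) + 3*(-30) = 15; iterating: a(2)=15, a(3)=150, a(4)=495, a(5)=1935, a(6)=7290, a(7)=27675, a(8)=104895, a(9)=397710; answer 397710
Step 2: B1 = 397710; m = 28581; 28581 = 3 * 7 * 1361; sigma = (1 + 3) * (1 + 7) * (1 + 1361) = 4 * 8 * 1362 = 43584; answer 43584
Step 3: B2 = 43584; d = -2; remainder = value at the root: 8*(-2)^3 + 6*(-2)^2 - 7*(-2)^1 - 7 = (-64) + (24) + (14) + (-7) = -33; answer -33

-33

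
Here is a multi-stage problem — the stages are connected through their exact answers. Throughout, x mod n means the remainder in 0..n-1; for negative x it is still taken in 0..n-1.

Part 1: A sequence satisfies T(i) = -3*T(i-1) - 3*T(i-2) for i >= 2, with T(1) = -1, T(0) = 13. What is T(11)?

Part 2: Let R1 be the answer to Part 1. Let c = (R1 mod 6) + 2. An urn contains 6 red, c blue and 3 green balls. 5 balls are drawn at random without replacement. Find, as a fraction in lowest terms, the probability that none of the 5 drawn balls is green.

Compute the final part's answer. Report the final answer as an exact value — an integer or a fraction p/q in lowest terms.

Part 1: T(2) = -3*(-1) - 3*(13) = -36; iterating: T(2)=-36, T(3)=111, T(4)=-225, T(5)=342, T(6)=-351, T(7)=27, T(8)=972, T(9)=-2997, T(10)=6075, T(11)=-9234; answer -9234
Part 2: R1 = -9234; c = 2; total draws C(11,5) = 462; favorable C(8,5) = 56; P = 4/33; answer 4/33

4/33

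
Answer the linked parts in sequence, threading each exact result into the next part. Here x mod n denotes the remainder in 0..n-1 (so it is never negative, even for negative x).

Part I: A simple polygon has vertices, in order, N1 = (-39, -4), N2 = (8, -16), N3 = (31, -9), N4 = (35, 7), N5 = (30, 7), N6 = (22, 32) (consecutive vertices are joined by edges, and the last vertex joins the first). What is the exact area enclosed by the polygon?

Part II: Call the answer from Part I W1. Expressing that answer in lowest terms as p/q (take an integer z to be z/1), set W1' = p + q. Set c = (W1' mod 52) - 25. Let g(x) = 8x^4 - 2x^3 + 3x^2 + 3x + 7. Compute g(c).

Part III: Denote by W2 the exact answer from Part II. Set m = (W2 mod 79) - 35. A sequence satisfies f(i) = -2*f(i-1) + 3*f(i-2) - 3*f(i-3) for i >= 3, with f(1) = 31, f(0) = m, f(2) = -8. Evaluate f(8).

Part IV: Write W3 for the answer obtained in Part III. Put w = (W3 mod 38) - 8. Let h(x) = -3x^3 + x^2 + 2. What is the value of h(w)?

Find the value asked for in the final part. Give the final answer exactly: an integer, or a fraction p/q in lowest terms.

-70

Part I: cross terms: (-39*-16 - 8*-4)=656, (8*-9 - 31*-16)=424, (31*7 - 35*-9)=532, (35*7 - 30*7)=35, (30*32 - 22*7)=806, (22*-4 - -39*32)=1160; twice the area = |3613| = 3613; area = 3613/2; answer 3613/2
Part II: W1 = 3613/2; threaded value p + q = 3615; c = 2; 8*(2)^4 - 2*(2)^3 + 3*(2)^2 + 3*(2)^1 + 7 = (128) + (-16) + (12) + (6) + (7) = 137; answer 137
Part III: W2 = 137; m = 23; f(3) = -2*(-8) + 3*(31) - 3*(23) = 40; iterating: f(3)=40, f(4)=-197, f(5)=538, f(6)=-1787, f(7)=5779, f(8)=-18533; answer -18533
Part IV: W3 = -18533; w = 3; -3*(3)^3 + 1*(3)^2 + 2 = (-81) + (9) + (2) = -70; answer -70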